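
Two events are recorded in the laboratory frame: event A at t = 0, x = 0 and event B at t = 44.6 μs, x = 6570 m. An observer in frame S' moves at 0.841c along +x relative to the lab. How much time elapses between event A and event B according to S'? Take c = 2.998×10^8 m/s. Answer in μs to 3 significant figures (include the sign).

Δt' ≈ 48.4 μs

γ = 1/√(1 − 0.841²) = 1.8483
Δt' = γ(Δt − vΔx/c²) = 1.8483 × (44.6 μs − 0.841×6570 m / (2.998×10^8 m/s))
= 1.8483 × (26.170 μs) = 48.4 μs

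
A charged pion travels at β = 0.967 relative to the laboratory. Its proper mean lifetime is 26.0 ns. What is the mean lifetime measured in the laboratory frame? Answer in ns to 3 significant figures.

γ = 1/√(1 − 0.967²) = 3.9250
Time dilation: Δt = γτ₀ = 3.9250 × 26.0 ns = 102 ns

Δt ≈ 102 ns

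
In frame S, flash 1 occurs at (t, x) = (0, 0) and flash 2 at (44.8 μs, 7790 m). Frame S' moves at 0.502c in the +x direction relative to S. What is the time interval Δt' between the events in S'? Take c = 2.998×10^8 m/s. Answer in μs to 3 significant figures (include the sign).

Δt' ≈ 36.7 μs

γ = 1/√(1 − 0.502²) = 1.1562
Δt' = γ(Δt − vΔx/c²) = 1.1562 × (44.8 μs − 0.502×7790 m / (2.998×10^8 m/s))
= 1.1562 × (31.756 μs) = 36.7 μs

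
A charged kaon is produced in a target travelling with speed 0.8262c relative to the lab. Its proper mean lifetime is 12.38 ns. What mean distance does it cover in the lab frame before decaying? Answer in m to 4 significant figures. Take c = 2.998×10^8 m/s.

γ = 1/√(1 − 0.8262²) = 1.77501
Dilated lifetime: Δt = γτ₀ = 1.77501 × 12.38 ns = 21.9746 ns
d = vΔt = 0.8262c × 21.9746 ns = 2.47695×10^8 m/s × 2.19746×10^-8 s = 5.443 m

d ≈ 5.443 m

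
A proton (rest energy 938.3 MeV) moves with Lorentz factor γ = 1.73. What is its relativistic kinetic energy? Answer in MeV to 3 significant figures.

γ = 1.73 (given)
K = (γ − 1)m₀c² = (1.73 − 1) × 938.3 MeV = 0.73000 × 938.3 MeV = 685 MeV

K ≈ 685 MeV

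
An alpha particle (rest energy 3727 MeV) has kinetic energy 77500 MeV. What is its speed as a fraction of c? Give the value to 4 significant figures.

β ≈ 0.9989

γ = 1 + K/(m₀c²) = 1 + 77500/3727 = 21.7942
β = √(1 − 1/γ²) = 0.9989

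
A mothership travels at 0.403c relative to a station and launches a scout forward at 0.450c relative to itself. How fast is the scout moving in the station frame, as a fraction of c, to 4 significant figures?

u ≈ 0.7221c

Compose boost 2: (0.450 + 0.403)/(1 + 0.450×0.403) = 0.8530/1.18135 = 0.7221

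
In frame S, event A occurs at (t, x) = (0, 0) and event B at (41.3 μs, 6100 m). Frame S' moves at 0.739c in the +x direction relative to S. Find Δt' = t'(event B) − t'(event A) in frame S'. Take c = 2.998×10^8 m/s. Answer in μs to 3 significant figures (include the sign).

γ = 1/√(1 − 0.739²) = 1.4843
Δt' = γ(Δt − vΔx/c²) = 1.4843 × (41.3 μs − 0.739×6100 m / (2.998×10^8 m/s))
= 1.4843 × (26.264 μs) = 39.0 μs

Δt' ≈ 39.0 μs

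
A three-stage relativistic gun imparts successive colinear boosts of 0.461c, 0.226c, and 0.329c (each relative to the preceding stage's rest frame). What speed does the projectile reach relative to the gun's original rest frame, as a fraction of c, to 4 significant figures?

u ≈ 0.7896c

Compose boost 2: (0.226 + 0.461)/(1 + 0.226×0.461) = 0.6870/1.10419 = 0.622178
Compose boost 3: (0.329 + 0.622178)/(1 + 0.329×0.622178) = 0.951178/1.20470 = 0.7896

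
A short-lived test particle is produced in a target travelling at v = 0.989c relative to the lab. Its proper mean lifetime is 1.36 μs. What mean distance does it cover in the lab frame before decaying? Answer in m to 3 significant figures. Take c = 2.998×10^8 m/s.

d ≈ 2730 m

γ = 1/√(1 − 0.989²) = 6.7606
Dilated lifetime: Δt = γτ₀ = 6.7606 × 1.36 μs = 9.1944 μs
d = vΔt = 0.989c × 9.1944 μs = 2.9650×10^8 m/s × 9.1944×10^-6 s = 2730 m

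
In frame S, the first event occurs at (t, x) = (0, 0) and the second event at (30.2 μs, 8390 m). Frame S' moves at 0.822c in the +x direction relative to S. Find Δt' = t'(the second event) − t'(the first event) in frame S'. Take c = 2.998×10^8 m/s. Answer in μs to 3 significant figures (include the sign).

γ = 1/√(1 − 0.822²) = 1.7560
Δt' = γ(Δt − vΔx/c²) = 1.7560 × (30.2 μs − 0.822×8390 m / (2.998×10^8 m/s))
= 1.7560 × (7.1961 μs) = 12.6 μs

Δt' ≈ 12.6 μs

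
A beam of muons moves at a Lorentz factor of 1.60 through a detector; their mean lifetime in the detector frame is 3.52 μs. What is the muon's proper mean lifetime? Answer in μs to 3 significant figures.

γ = 1.60 (given)
Proper time: τ₀ = Δt/γ = 3.52/1.60 = 2.20 μs

τ₀ ≈ 2.20 μs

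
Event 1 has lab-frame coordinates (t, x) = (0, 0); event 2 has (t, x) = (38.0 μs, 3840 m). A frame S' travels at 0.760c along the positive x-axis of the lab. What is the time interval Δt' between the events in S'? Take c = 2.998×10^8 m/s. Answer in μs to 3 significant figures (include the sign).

Δt' ≈ 43.5 μs

γ = 1/√(1 − 0.760²) = 1.5386
Δt' = γ(Δt − vΔx/c²) = 1.5386 × (38.0 μs − 0.760×3840 m / (2.998×10^8 m/s))
= 1.5386 × (28.266 μs) = 43.5 μs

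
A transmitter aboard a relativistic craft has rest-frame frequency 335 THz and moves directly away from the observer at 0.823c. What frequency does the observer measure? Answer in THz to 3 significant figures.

Relativistic Doppler: f_obs = f_src √((1−β)/(1+β))
= 335 × √(0.17700/1.8230) = 335 × 0.31160 = 104 THz

f_obs ≈ 104 THz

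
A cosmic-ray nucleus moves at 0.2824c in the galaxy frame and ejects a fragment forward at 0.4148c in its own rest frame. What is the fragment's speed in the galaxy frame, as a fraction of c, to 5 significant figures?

Compose boost 2: (0.4148 + 0.2824)/(1 + 0.4148×0.2824) = 0.69720/1.117140 = 0.62409

u ≈ 0.62409c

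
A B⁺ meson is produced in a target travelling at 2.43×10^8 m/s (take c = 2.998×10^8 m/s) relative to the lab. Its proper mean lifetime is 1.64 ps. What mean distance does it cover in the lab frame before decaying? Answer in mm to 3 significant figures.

β = v/c = 2.43×10^8 / 2.998×10^8 = 0.81054
γ = 1/√(1 − 0.81054²) = 1.7074
Dilated lifetime: Δt = γτ₀ = 1.7074 × 1.64 ps = 2.8002 ps
d = vΔt = 0.81054c × 2.8002 ps = 2.4300×10^8 m/s × 2.8002×10^-12 s = 0.680 mm

d ≈ 0.680 mm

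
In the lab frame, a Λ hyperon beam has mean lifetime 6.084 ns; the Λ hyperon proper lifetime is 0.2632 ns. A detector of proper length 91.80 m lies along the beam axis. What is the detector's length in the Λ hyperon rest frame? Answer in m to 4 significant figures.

Time dilation ⇒ γ = Δt/τ₀ = 6.084/0.2632 = 23.1155
Length contraction: L = L₀/γ = 91.80/23.1155 = 3.971 m

L ≈ 3.971 m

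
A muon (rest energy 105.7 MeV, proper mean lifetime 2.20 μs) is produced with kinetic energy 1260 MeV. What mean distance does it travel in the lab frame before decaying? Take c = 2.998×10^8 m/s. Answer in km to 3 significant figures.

d ≈ 8.50 km

γ = 1 + K/(m₀c²) = 1 + 1260/105.7 = 12.921
β = √(1 − 1/γ²) = 0.99700
Dilated lifetime: γτ₀ = 12.921 × 2.20 μs = 28.425 μs
d = βc·γτ₀ = 0.99700 × (2.998×10^8 m/s) × 2.8425×10^-5 s = 8.50 km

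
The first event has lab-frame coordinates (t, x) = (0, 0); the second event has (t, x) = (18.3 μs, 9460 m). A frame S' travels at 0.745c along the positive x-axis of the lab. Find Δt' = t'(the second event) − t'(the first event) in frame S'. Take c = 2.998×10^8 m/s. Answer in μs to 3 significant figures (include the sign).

γ = 1/√(1 − 0.745²) = 1.4991
Δt' = γ(Δt − vΔx/c²) = 1.4991 × (18.3 μs − 0.745×9460 m / (2.998×10^8 m/s))
= 1.4991 × (-5.2080 μs) = -7.81 μs

Δt' ≈ -7.81 μs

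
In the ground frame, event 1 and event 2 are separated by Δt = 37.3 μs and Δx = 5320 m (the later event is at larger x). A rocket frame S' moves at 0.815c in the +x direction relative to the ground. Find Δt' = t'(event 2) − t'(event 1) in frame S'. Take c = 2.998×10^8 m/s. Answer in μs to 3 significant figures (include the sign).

Δt' ≈ 39.4 μs

γ = 1/√(1 − 0.815²) = 1.7257
Δt' = γ(Δt − vΔx/c²) = 1.7257 × (37.3 μs − 0.815×5320 m / (2.998×10^8 m/s))
= 1.7257 × (22.838 μs) = 39.4 μs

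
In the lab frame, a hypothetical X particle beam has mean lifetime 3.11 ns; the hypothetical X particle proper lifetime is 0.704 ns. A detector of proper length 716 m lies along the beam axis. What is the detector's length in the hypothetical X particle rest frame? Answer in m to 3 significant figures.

Time dilation ⇒ γ = Δt/τ₀ = 3.11/0.704 = 4.4176
Length contraction: L = L₀/γ = 716/4.4176 = 162 m

L ≈ 162 m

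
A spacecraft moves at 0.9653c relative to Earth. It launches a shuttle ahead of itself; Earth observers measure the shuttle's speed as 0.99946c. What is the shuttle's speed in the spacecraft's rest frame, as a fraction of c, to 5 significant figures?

u' ≈ 0.96987c

Inverse velocity addition: u' = (u − v)/(1 − uv/c²)
= (0.99946 − 0.9653)/(1 − 0.99946×0.9653) = 0.034160/0.03522126 = 0.96987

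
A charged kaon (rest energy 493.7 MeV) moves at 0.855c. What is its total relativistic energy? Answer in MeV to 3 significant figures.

E ≈ 952 MeV

γ = 1/√(1 − 0.855²) = 1.9282
E = γm₀c² = 1.9282 × 493.7 MeV = 952 MeV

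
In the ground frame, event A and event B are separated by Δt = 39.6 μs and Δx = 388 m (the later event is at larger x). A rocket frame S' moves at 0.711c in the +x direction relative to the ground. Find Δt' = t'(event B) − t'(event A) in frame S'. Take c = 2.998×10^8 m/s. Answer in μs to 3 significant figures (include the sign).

γ = 1/√(1 − 0.711²) = 1.4221
Δt' = γ(Δt − vΔx/c²) = 1.4221 × (39.6 μs − 0.711×388 m / (2.998×10^8 m/s))
= 1.4221 × (38.680 μs) = 55.0 μs

Δt' ≈ 55.0 μs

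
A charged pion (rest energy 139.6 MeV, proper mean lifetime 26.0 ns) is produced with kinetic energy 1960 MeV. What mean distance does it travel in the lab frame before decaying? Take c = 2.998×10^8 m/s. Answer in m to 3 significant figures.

γ = 1 + K/(m₀c²) = 1 + 1960/139.6 = 15.040
β = √(1 − 1/γ²) = 0.99779
Dilated lifetime: γτ₀ = 15.040 × 26.0 ns = 391.04 ns
d = βc·γτ₀ = 0.99779 × (2.998×10^8 m/s) × 3.9104×10^-7 s = 117 m

d ≈ 117 m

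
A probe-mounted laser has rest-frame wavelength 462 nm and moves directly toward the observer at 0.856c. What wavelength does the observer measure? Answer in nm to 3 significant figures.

λ_obs ≈ 129 nm

Relativistic Doppler: λ_obs = λ_src √((1−β)/(1+β))
= 462 × √(0.14400/1.8560) = 462 × 0.27854 = 129 nm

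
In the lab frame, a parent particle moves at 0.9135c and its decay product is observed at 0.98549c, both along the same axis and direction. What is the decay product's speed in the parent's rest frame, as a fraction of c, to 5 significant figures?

Inverse velocity addition: u' = (u − v)/(1 − uv/c²)
= (0.98549 − 0.9135)/(1 − 0.98549×0.9135) = 0.071990/0.09975489 = 0.72167

u' ≈ 0.72167c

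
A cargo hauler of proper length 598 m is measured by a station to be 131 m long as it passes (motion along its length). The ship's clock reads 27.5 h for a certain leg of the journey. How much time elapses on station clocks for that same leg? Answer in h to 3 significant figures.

Δt ≈ 126 h

Length contraction ⇒ γ = L₀/L = 598/131 = 4.5649
Time dilation: Δt = γτ₀ = 4.5649 × 27.5 h = 126 h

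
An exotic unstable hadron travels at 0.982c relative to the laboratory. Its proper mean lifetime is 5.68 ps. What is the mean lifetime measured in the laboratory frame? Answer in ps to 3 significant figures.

Δt ≈ 30.1 ps

γ = 1/√(1 − 0.982²) = 5.2943
Time dilation: Δt = γτ₀ = 5.2943 × 5.68 ps = 30.1 ps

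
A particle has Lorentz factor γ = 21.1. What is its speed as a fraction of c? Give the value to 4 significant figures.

β ≈ 0.9989

β = √(1 − 1/γ²) = √(1 − 1/21.1²) = √(0.997754) = 0.9989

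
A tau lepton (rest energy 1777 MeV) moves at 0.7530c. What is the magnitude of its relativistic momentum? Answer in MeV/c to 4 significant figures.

p ≈ 2033 MeV/c

γ = 1/√(1 − 0.7530²) = 1.51971
p = γβm₀c = 1.51971 × 0.7530 × 1777 MeV/c = 2033 MeV/c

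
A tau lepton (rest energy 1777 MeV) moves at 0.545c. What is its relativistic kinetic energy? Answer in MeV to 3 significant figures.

γ = 1/√(1 − 0.545²) = 1.1927
K = (γ − 1)m₀c² = (1.1927 − 1) × 1777 MeV = 0.19270 × 1777 MeV = 342 MeV

K ≈ 342 MeV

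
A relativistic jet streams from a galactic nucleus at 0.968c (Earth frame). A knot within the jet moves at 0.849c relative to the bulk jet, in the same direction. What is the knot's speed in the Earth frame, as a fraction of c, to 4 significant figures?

Relativistic velocity addition: u = (u' + v)/(1 + u'v/c²)
= (0.849 + 0.968)/(1 + 0.849×0.968) = 1.817/1.82183 = 0.9973

u ≈ 0.9973c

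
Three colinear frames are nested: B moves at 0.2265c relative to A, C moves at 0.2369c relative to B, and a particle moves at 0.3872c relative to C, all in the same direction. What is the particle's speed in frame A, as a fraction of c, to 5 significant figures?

Compose boost 2: (0.2369 + 0.2265)/(1 + 0.2369×0.2265) = 0.46340/1.053658 = 0.4398012
Compose boost 3: (0.3872 + 0.4398012)/(1 + 0.3872×0.4398012) = 0.8270012/1.170291 = 0.70666

u ≈ 0.70666c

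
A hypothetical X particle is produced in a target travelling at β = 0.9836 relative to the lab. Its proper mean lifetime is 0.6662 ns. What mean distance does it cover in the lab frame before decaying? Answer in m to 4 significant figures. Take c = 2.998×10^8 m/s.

d ≈ 1.089 m

γ = 1/√(1 − 0.9836²) = 5.54435
Dilated lifetime: Δt = γτ₀ = 5.54435 × 0.6662 ns = 3.69365 ns
d = vΔt = 0.9836c × 3.69365 ns = 2.94883×10^8 m/s × 3.69365×10^-9 s = 1.089 m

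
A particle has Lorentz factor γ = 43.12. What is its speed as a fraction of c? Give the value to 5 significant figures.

β = √(1 − 1/γ²) = √(1 − 1/43.12²) = √(0.9994622) = 0.99973

β ≈ 0.99973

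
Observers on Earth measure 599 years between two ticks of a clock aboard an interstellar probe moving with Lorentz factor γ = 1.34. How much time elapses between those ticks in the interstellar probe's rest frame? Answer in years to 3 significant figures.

γ = 1.34 (given)
Proper time: τ₀ = Δt/γ = 599/1.34 = 447 years

τ₀ ≈ 447 years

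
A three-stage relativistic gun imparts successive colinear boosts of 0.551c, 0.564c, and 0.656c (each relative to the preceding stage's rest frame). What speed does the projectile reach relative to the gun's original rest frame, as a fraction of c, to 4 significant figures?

u ≈ 0.9670c

Compose boost 2: (0.564 + 0.551)/(1 + 0.564×0.551) = 1.115/1.31076 = 0.850649
Compose boost 3: (0.656 + 0.850649)/(1 + 0.656×0.850649) = 1.50665/1.55803 = 0.9670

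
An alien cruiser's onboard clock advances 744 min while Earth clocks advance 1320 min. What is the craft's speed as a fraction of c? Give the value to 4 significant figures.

β ≈ 0.8260

γ = Δt/τ₀ = 1320/744 = 1.77419
β = √(1 − 1/γ²) = √(1 − 1/1.77419²) = 0.8260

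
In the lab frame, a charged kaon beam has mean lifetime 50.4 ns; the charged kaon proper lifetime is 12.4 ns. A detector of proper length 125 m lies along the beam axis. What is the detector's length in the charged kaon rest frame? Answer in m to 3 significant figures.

L ≈ 30.8 m

Time dilation ⇒ γ = Δt/τ₀ = 50.4/12.4 = 4.0645
Length contraction: L = L₀/γ = 125/4.0645 = 30.8 m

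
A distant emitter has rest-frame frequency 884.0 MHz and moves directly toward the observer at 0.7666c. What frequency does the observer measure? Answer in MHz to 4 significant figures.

Relativistic Doppler: f_obs = f_src √((1+β)/(1−β))
= 884.0 × √(1.76660/0.233400) = 884.0 × 2.75118 = 2432 MHz

f_obs ≈ 2432 MHz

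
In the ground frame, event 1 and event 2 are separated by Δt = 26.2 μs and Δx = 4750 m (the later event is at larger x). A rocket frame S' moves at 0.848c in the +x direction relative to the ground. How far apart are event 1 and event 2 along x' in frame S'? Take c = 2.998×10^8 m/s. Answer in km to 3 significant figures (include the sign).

Δx' ≈ -3.61 km

γ = 1/√(1 − 0.848²) = 1.8868
Δx' = γ(Δx − vΔt) = 1.8868 × (4750 m − 0.848×(2.998×10^8 m/s)×26.2×10^-6 s)
= 1.8868 × (-1910.8 m) = -3.61 km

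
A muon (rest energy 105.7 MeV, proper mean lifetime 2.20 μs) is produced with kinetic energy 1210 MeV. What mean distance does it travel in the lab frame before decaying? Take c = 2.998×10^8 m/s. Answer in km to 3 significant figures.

γ = 1 + K/(m₀c²) = 1 + 1210/105.7 = 12.447
β = √(1 − 1/γ²) = 0.99677
Dilated lifetime: γτ₀ = 12.447 × 2.20 μs = 27.384 μs
d = βc·γτ₀ = 0.99677 × (2.998×10^8 m/s) × 2.7384×10^-5 s = 8.18 km

d ≈ 8.18 km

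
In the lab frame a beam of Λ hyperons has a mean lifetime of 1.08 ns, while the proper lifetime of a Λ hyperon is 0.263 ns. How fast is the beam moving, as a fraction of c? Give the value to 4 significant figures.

γ = Δt/τ₀ = 1.08/0.263 = 4.10646
β = √(1 − 1/γ²) = √(1 − 1/4.10646²) = 0.9699

β ≈ 0.9699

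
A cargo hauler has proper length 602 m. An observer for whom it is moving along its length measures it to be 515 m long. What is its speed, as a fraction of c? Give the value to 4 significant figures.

γ = L₀/L = 602/515 = 1.16893
β = √(1 − 1/γ²) = 0.5178

β ≈ 0.5178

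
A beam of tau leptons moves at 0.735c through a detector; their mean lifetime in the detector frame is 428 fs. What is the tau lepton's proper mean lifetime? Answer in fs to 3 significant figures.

τ₀ ≈ 290 fs

γ = 1/√(1 − 0.735²) = 1.4748
Proper time: τ₀ = Δt/γ = 428/1.4748 = 290 fs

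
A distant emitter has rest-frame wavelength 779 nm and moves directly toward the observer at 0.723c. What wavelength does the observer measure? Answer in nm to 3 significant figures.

λ_obs ≈ 312 nm

Relativistic Doppler: λ_obs = λ_src √((1−β)/(1+β))
= 779 × √(0.27700/1.7230) = 779 × 0.40096 = 312 nm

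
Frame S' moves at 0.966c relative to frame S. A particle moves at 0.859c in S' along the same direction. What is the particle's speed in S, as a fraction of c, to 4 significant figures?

u ≈ 0.9974c

Relativistic velocity addition: u = (u' + v)/(1 + u'v/c²)
= (0.859 + 0.966)/(1 + 0.859×0.966) = 1.825/1.82979 = 0.9974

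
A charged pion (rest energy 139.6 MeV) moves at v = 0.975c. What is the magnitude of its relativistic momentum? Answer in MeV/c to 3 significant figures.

γ = 1/√(1 − 0.975²) = 4.5004
p = γβm₀c = 4.5004 × 0.975 × 139.6 MeV/c = 613 MeV/c

p ≈ 613 MeV/c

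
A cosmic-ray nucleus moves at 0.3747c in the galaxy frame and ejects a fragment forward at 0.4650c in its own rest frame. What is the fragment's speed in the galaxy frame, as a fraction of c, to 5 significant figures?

u ≈ 0.71510c

Compose boost 2: (0.4650 + 0.3747)/(1 + 0.4650×0.3747) = 0.83970/1.174235 = 0.71510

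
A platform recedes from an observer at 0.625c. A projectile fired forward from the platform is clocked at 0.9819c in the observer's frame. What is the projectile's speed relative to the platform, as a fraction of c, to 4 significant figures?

u' ≈ 0.9239c

Inverse velocity addition: u' = (u − v)/(1 − uv/c²)
= (0.9819 − 0.625)/(1 − 0.9819×0.625) = 0.3569/0.386313 = 0.9239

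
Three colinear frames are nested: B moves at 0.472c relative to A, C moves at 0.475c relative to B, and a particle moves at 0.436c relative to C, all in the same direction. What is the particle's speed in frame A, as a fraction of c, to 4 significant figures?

u ≈ 0.9045c

Compose boost 2: (0.475 + 0.472)/(1 + 0.475×0.472) = 0.9470/1.22420 = 0.773566
Compose boost 3: (0.436 + 0.773566)/(1 + 0.436×0.773566) = 1.20957/1.33727 = 0.9045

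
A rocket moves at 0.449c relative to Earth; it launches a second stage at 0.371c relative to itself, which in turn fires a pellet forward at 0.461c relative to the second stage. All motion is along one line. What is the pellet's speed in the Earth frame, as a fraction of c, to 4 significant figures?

Compose boost 2: (0.371 + 0.449)/(1 + 0.371×0.449) = 0.8200/1.16658 = 0.702910
Compose boost 3: (0.461 + 0.702910)/(1 + 0.461×0.702910) = 1.16391/1.32404 = 0.8791

u ≈ 0.8791c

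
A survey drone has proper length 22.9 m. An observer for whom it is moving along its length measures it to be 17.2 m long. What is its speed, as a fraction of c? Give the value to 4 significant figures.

γ = L₀/L = 22.9/17.2 = 1.33140
β = √(1 − 1/γ²) = 0.6602

β ≈ 0.6602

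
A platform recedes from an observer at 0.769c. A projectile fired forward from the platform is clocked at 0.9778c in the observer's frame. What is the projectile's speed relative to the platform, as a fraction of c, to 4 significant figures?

u' ≈ 0.8417c

Inverse velocity addition: u' = (u − v)/(1 − uv/c²)
= (0.9778 − 0.769)/(1 − 0.9778×0.769) = 0.2088/0.248072 = 0.8417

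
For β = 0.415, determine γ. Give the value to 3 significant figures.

γ = 1/√(1 − β²) = 1/√(1 − 0.415²) = 1/√(0.82778) = 1.10

γ ≈ 1.10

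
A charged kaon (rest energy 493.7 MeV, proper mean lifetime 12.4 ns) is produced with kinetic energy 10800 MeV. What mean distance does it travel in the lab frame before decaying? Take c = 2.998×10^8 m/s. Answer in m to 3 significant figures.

γ = 1 + K/(m₀c²) = 1 + 10800/493.7 = 22.876
β = √(1 − 1/γ²) = 0.99904
Dilated lifetime: γτ₀ = 22.876 × 12.4 ns = 283.66 ns
d = βc·γτ₀ = 0.99904 × (2.998×10^8 m/s) × 2.8366×10^-7 s = 85.0 m

d ≈ 85.0 m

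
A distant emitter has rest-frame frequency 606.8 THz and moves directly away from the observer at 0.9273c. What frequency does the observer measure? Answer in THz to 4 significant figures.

f_obs ≈ 117.9 THz

Relativistic Doppler: f_obs = f_src √((1−β)/(1+β))
= 606.8 × √(0.0727000/1.92730) = 606.8 × 0.194219 = 117.9 THz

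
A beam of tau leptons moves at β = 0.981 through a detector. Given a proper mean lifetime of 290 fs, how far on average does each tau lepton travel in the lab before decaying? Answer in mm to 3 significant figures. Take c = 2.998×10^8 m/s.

γ = 1/√(1 − 0.981²) = 5.1544
Dilated lifetime: Δt = γτ₀ = 5.1544 × 290 fs = 1494.8 fs
d = vΔt = 0.981c × 1494.8 fs = 2.9410×10^8 m/s × 1.4948×10^-12 s = 0.440 mm

d ≈ 0.440 mm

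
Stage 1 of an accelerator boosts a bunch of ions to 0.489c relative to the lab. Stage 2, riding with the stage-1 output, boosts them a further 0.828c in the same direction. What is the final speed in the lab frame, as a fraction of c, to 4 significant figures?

u ≈ 0.9374c

Compose boost 2: (0.828 + 0.489)/(1 + 0.828×0.489) = 1.317/1.40489 = 0.9374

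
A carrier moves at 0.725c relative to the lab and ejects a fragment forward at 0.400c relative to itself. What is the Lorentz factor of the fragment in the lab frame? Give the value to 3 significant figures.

γ ≈ 2.04

u_lab = (0.400 + 0.725)/(1 + 0.400×0.725) = 1.125/1.29000 = 0.872093
γ = 1/√(1 − 0.872093²) = 2.04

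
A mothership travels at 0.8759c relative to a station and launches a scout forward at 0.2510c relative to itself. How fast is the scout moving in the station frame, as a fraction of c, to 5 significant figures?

Compose boost 2: (0.2510 + 0.8759)/(1 + 0.2510×0.8759) = 1.1269/1.219851 = 0.92380

u ≈ 0.92380c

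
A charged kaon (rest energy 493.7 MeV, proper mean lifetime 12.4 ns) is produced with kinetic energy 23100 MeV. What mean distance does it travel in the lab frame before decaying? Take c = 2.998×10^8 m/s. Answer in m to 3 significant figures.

γ = 1 + K/(m₀c²) = 1 + 23100/493.7 = 47.790
β = √(1 − 1/γ²) = 0.99978
Dilated lifetime: γτ₀ = 47.790 × 12.4 ns = 592.59 ns
d = βc·γτ₀ = 0.99978 × (2.998×10^8 m/s) × 5.9259×10^-7 s = 178 m

d ≈ 178 m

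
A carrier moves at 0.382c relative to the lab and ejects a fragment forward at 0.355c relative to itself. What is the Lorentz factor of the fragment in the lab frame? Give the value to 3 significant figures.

γ ≈ 1.31

u_lab = (0.355 + 0.382)/(1 + 0.355×0.382) = 0.7370/1.13561 = 0.648990
γ = 1/√(1 − 0.648990²) = 1.31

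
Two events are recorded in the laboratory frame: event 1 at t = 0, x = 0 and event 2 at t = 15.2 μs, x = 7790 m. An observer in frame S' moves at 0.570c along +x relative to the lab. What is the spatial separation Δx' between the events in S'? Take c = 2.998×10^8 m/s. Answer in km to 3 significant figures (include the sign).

γ = 1/√(1 − 0.570²) = 1.2171
Δx' = γ(Δx − vΔt) = 1.2171 × (7790 m − 0.570×(2.998×10^8 m/s)×15.2×10^-6 s)
= 1.2171 × (5192.5 m) = 6.32 km

Δx' ≈ 6.32 km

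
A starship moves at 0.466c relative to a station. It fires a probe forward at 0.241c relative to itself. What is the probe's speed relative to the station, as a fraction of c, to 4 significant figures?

u ≈ 0.6356c

Relativistic velocity addition: u = (u' + v)/(1 + u'v/c²)
= (0.241 + 0.466)/(1 + 0.241×0.466) = 0.7070/1.11231 = 0.6356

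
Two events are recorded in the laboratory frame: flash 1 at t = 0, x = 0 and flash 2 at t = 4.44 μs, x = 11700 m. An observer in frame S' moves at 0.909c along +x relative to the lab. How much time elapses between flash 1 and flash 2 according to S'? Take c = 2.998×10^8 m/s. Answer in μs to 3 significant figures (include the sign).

γ = 1/√(1 − 0.909²) = 2.3993
Δt' = γ(Δt − vΔx/c²) = 2.3993 × (4.44 μs − 0.909×11700 m / (2.998×10^8 m/s))
= 2.3993 × (-31.035 μs) = -74.5 μs

Δt' ≈ -74.5 μs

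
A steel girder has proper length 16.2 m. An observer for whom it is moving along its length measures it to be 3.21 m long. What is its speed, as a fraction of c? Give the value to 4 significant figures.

γ = L₀/L = 16.2/3.21 = 5.04673
β = √(1 − 1/γ²) = 0.9802

β ≈ 0.9802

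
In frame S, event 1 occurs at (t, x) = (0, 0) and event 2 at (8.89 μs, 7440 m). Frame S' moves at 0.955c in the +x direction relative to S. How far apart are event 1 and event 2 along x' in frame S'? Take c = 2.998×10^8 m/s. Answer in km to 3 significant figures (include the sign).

γ = 1/√(1 − 0.955²) = 3.3715
Δx' = γ(Δx − vΔt) = 3.3715 × (7440 m − 0.955×(2.998×10^8 m/s)×8.89×10^-6 s)
= 3.3715 × (4894.7 m) = 16.5 km

Δx' ≈ 16.5 km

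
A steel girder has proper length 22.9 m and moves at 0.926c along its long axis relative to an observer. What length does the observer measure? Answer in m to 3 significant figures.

L ≈ 8.65 m

γ = 1/√(1 − 0.926²) = 2.6488
Length contraction: L = L₀/γ = 22.9/2.6488 = 8.65 m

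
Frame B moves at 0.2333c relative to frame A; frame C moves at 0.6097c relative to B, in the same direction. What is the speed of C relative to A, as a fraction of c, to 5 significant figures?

Compose boost 2: (0.6097 + 0.2333)/(1 + 0.6097×0.2333) = 0.84300/1.142243 = 0.73802

u ≈ 0.73802c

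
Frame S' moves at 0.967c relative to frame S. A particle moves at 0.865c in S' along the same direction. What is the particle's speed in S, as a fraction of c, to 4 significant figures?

Relativistic velocity addition: u = (u' + v)/(1 + u'v/c²)
= (0.865 + 0.967)/(1 + 0.865×0.967) = 1.832/1.83645 = 0.9976

u ≈ 0.9976c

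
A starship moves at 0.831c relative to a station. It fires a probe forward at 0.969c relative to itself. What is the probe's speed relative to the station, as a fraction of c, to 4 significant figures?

u ≈ 0.9971c

Relativistic velocity addition: u = (u' + v)/(1 + u'v/c²)
= (0.969 + 0.831)/(1 + 0.969×0.831) = 1.800/1.80524 = 0.9971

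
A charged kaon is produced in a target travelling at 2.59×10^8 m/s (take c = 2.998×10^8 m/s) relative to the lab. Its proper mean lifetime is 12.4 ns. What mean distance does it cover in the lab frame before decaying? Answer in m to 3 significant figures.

d ≈ 6.38 m

β = v/c = 2.59×10^8 / 2.998×10^8 = 0.86391
γ = 1/√(1 − 0.86391²) = 1.9855
Dilated lifetime: Δt = γτ₀ = 1.9855 × 12.4 ns = 24.620 ns
d = vΔt = 0.86391c × 24.620 ns = 2.5900×10^8 m/s × 2.4620×10^-8 s = 6.38 m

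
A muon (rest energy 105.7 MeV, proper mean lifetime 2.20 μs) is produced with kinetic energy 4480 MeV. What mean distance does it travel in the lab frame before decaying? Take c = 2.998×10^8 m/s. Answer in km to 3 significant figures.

d ≈ 28.6 km

γ = 1 + K/(m₀c²) = 1 + 4480/105.7 = 43.384
β = √(1 − 1/γ²) = 0.99973
Dilated lifetime: γτ₀ = 43.384 × 2.20 μs = 95.445 μs
d = βc·γτ₀ = 0.99973 × (2.998×10^8 m/s) × 9.5445×10^-5 s = 28.6 km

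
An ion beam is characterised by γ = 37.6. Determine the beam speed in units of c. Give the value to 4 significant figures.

β ≈ 0.9996

β = √(1 − 1/γ²) = √(1 − 1/37.6²) = √(0.999293) = 0.9996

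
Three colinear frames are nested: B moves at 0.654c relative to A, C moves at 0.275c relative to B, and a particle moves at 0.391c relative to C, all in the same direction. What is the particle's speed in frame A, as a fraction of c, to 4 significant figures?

u ≈ 0.9010c

Compose boost 2: (0.275 + 0.654)/(1 + 0.275×0.654) = 0.9290/1.17985 = 0.787388
Compose boost 3: (0.391 + 0.787388)/(1 + 0.391×0.787388) = 1.17839/1.30787 = 0.9010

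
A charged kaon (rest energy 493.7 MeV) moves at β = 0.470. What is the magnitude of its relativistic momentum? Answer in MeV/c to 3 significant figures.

γ = 1/√(1 − 0.470²) = 1.1329
p = γβm₀c = 1.1329 × 0.470 × 493.7 MeV/c = 263 MeV/c

p ≈ 263 MeV/c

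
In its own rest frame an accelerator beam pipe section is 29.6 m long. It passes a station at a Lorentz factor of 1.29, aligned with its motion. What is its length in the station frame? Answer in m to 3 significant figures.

γ = 1.29 (given)
Length contraction: L = L₀/γ = 29.6/1.29 = 22.9 m

L ≈ 22.9 m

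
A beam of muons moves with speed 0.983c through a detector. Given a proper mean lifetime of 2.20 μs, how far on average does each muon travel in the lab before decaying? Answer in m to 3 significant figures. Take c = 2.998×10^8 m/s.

d ≈ 3530 m

γ = 1/√(1 − 0.983²) = 5.4465
Dilated lifetime: Δt = γτ₀ = 5.4465 × 2.20 μs = 11.982 μs
d = vΔt = 0.983c × 11.982 μs = 2.9470×10^8 m/s × 1.1982×10^-5 s = 3530 m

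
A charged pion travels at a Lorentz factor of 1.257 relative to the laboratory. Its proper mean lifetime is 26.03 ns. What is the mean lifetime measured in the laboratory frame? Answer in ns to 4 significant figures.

γ = 1.257 (given)
Time dilation: Δt = γτ₀ = 1.257 × 26.03 ns = 32.72 ns

Δt ≈ 32.72 ns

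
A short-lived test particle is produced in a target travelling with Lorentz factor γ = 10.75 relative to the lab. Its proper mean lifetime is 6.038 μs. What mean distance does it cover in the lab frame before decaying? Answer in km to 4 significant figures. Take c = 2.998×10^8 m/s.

β = √(1 − 1/γ²) = √(1 − 1/10.75²) = 0.995664
Dilated lifetime: Δt = γτ₀ = 10.75 × 6.038 μs = 64.9085 μs
d = vΔt = 0.995664c × 64.9085 μs = 2.98500×10^8 m/s × 6.49085×10^-5 s = 19.38 km

d ≈ 19.38 km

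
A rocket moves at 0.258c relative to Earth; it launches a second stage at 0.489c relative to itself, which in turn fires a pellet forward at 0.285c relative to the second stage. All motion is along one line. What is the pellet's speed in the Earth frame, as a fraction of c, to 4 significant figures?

u ≈ 0.7975c

Compose boost 2: (0.489 + 0.258)/(1 + 0.489×0.258) = 0.7470/1.12616 = 0.663315
Compose boost 3: (0.285 + 0.663315)/(1 + 0.285×0.663315) = 0.948315/1.18904 = 0.7975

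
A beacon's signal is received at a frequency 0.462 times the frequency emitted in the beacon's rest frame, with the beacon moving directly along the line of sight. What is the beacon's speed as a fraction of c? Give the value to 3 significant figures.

f_obs/f_src = √((1−β)/(1+β)) = 0.462  ⇒  (1−β)/(1+β) = 0.21344
β = |1 − D²|/(1 + D²) = |1 − 0.21344|/(1 + 0.21344) = 0.648

β ≈ 0.648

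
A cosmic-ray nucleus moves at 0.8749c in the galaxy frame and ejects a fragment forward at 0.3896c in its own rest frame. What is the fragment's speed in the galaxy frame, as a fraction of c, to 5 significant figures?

Compose boost 2: (0.3896 + 0.8749)/(1 + 0.3896×0.8749) = 1.2645/1.340861 = 0.94305

u ≈ 0.94305c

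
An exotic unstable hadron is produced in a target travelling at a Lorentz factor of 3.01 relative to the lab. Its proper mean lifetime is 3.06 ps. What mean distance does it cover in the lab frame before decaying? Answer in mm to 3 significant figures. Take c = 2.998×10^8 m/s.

d ≈ 2.60 mm

β = √(1 − 1/γ²) = √(1 − 1/3.01²) = 0.94320
Dilated lifetime: Δt = γτ₀ = 3.01 × 3.06 ps = 9.2106 ps
d = vΔt = 0.94320c × 9.2106 ps = 2.8277×10^8 m/s × 9.2106×10^-12 s = 2.60 mm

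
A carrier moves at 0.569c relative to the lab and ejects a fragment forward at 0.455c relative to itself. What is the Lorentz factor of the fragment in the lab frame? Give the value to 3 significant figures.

γ ≈ 1.72

u_lab = (0.455 + 0.569)/(1 + 0.455×0.569) = 1.024/1.25889 = 0.813412
γ = 1/√(1 − 0.813412²) = 1.72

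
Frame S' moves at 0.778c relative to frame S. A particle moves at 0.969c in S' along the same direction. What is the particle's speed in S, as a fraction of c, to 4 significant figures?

Relativistic velocity addition: u = (u' + v)/(1 + u'v/c²)
= (0.969 + 0.778)/(1 + 0.969×0.778) = 1.747/1.75388 = 0.9961

u ≈ 0.9961c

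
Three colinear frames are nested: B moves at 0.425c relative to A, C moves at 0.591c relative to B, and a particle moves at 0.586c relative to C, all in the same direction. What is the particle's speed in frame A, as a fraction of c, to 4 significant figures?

Compose boost 2: (0.591 + 0.425)/(1 + 0.591×0.425) = 1.016/1.25117 = 0.812037
Compose boost 3: (0.586 + 0.812037)/(1 + 0.586×0.812037) = 1.39804/1.47585 = 0.9473

u ≈ 0.9473c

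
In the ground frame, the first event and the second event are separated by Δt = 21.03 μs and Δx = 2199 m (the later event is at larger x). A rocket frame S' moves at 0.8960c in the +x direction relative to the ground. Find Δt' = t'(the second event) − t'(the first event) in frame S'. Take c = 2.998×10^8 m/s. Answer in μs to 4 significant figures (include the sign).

Δt' ≈ 32.56 μs

γ = 1/√(1 − 0.8960²) = 2.25198
Δt' = γ(Δt − vΔx/c²) = 2.25198 × (21.03 μs − 0.8960×2199 m / (2.998×10^8 m/s))
= 2.25198 × (14.4579 μs) = 32.56 μs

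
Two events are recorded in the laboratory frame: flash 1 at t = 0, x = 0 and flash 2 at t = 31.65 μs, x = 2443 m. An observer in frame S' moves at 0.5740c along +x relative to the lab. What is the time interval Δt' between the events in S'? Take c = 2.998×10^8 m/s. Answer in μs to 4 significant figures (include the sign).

γ = 1/√(1 − 0.5740²) = 1.22122
Δt' = γ(Δt − vΔx/c²) = 1.22122 × (31.65 μs − 0.5740×2443 m / (2.998×10^8 m/s))
= 1.22122 × (26.9726 μs) = 32.94 μs

Δt' ≈ 32.94 μs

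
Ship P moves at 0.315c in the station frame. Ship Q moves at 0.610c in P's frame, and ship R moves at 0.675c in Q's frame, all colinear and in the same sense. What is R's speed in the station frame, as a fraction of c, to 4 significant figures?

Compose boost 2: (0.610 + 0.315)/(1 + 0.610×0.315) = 0.9250/1.19215 = 0.775909
Compose boost 3: (0.675 + 0.775909)/(1 + 0.675×0.775909) = 1.45091/1.52374 = 0.9522

u ≈ 0.9522c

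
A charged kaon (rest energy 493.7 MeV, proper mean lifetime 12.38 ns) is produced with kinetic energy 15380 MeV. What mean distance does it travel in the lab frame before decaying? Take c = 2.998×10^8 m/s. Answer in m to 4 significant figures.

γ = 1 + K/(m₀c²) = 1 + 15380/493.7 = 32.1525
β = √(1 − 1/γ²) = 0.999516
Dilated lifetime: γτ₀ = 32.1525 × 12.38 ns = 398.048 ns
d = βc·γτ₀ = 0.999516 × (2.998×10^8 m/s) × 3.98048×10^-7 s = 119.3 m

d ≈ 119.3 m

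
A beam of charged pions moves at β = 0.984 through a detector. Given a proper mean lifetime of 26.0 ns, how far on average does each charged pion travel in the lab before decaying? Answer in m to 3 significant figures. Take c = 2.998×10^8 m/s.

d ≈ 43.0 m

γ = 1/√(1 − 0.984²) = 5.6127
Dilated lifetime: Δt = γτ₀ = 5.6127 × 26.0 ns = 145.93 ns
d = vΔt = 0.984c × 145.93 ns = 2.9500×10^8 m/s × 1.4593×10^-7 s = 43.0 m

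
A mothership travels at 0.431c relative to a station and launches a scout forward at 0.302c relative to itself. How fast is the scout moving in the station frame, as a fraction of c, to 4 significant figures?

Compose boost 2: (0.302 + 0.431)/(1 + 0.302×0.431) = 0.7330/1.13016 = 0.6486

u ≈ 0.6486c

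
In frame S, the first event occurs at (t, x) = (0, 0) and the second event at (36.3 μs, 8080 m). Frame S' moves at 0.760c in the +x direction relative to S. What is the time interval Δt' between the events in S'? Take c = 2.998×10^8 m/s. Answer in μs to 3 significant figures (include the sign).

γ = 1/√(1 − 0.760²) = 1.5386
Δt' = γ(Δt − vΔx/c²) = 1.5386 × (36.3 μs − 0.760×8080 m / (2.998×10^8 m/s))
= 1.5386 × (15.817 μs) = 24.3 μs

Δt' ≈ 24.3 μs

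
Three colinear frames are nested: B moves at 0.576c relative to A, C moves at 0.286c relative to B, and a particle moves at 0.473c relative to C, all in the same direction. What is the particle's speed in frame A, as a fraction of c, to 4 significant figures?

u ≈ 0.8985c

Compose boost 2: (0.286 + 0.576)/(1 + 0.286×0.576) = 0.8620/1.16474 = 0.740082
Compose boost 3: (0.473 + 0.740082)/(1 + 0.473×0.740082) = 1.21308/1.35006 = 0.8985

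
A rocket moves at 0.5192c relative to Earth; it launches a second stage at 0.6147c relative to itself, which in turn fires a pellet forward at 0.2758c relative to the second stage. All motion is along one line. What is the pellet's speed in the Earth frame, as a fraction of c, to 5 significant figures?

u ≈ 0.91779c

Compose boost 2: (0.6147 + 0.5192)/(1 + 0.6147×0.5192) = 1.1339/1.319152 = 0.8595672
Compose boost 3: (0.2758 + 0.8595672)/(1 + 0.2758×0.8595672) = 1.135367/1.237069 = 0.91779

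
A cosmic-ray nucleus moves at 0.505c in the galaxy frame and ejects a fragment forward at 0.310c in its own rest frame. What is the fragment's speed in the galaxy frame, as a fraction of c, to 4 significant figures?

u ≈ 0.7047c

Compose boost 2: (0.310 + 0.505)/(1 + 0.310×0.505) = 0.8150/1.15655 = 0.7047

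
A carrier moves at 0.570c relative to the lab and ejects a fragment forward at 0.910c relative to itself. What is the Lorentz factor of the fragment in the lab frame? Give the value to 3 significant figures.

γ ≈ 4.46

u_lab = (0.910 + 0.570)/(1 + 0.910×0.570) = 1.480/1.51870 = 0.974518
γ = 1/√(1 − 0.974518²) = 4.46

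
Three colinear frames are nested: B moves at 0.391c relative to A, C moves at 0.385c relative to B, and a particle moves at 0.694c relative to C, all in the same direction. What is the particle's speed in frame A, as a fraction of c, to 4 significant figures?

Compose boost 2: (0.385 + 0.391)/(1 + 0.385×0.391) = 0.7760/1.15054 = 0.674469
Compose boost 3: (0.694 + 0.674469)/(1 + 0.694×0.674469) = 1.36847/1.46808 = 0.9321

u ≈ 0.9321c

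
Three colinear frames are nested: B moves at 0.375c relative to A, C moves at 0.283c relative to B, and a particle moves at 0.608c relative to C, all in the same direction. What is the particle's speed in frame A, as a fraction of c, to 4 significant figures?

u ≈ 0.8834c

Compose boost 2: (0.283 + 0.375)/(1 + 0.283×0.375) = 0.6580/1.10613 = 0.594869
Compose boost 3: (0.608 + 0.594869)/(1 + 0.608×0.594869) = 1.20287/1.36168 = 0.8834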